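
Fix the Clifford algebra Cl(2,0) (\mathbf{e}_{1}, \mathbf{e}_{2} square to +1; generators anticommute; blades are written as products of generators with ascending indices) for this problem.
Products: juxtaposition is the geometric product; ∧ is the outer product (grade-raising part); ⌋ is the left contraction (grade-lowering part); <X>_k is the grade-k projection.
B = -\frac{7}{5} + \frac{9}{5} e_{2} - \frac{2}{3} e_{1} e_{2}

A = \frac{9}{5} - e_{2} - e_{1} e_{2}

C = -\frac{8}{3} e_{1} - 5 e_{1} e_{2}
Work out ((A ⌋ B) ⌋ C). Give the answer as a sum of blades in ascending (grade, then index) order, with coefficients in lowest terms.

step 1: -\frac{374}{75} - \frac{2}{3} e_{1} + \frac{81}{25} e_{2} - \frac{6}{5} e_{1} e_{2}
step 2: -\frac{38}{9} + \frac{6637}{225} e_{1} + \frac{10}{3} e_{2} + \frac{374}{15} e_{1} e_{2}
Answer: -\frac{38}{9} + \frac{6637}{225} e_{1} + \frac{10}{3} e_{2} + \frac{374}{15} e_{1} e_{2}


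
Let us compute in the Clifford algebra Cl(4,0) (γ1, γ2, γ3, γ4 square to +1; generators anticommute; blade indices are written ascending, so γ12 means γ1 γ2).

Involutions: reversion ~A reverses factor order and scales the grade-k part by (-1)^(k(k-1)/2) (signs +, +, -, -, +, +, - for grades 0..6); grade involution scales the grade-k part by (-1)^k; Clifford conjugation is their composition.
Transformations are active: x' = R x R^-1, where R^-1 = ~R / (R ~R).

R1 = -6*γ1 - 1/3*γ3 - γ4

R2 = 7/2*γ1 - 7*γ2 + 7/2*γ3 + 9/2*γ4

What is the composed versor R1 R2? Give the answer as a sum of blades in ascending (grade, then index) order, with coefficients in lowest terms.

Distribute over the terms of R1 (each basis-blade product reordered to ascending indices, repeated generators contracted through their squares):
(-6*γ1) R2 = -21 + 42*γ12 - 21*γ13 - 27*γ14
(-1/3*γ3) R2 = -7/6 + 7/6*γ13 - 7/3*γ23 - 3/2*γ34
(-γ4) R2 = -9/2 + 7/2*γ14 - 7*γ24 + 7/2*γ34
Summing the partial products and collecting blades:
Answer: -80/3 + 42*γ12 - 119/6*γ13 - 47/2*γ14 - 7/3*γ23 - 7*γ24 + 2*γ34


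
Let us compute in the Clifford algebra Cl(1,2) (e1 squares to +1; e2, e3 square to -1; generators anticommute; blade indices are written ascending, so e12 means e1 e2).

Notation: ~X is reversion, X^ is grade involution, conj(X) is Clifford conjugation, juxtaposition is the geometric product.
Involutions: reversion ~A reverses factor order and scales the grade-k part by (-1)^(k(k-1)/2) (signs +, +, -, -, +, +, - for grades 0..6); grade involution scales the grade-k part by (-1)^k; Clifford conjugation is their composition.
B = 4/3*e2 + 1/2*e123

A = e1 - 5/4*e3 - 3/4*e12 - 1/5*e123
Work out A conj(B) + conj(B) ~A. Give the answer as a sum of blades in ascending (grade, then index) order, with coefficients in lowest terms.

first term: 1/10 - e1 - 3/8*e3 - 17/24*e12 + 4/15*e13 - 7/6*e23
second term: -1/10 - e1 + 3/8*e3 + 47/24*e12 - 4/15*e13 + 13/6*e23
Answer: -2*e1 + 5/4*e12 + e23


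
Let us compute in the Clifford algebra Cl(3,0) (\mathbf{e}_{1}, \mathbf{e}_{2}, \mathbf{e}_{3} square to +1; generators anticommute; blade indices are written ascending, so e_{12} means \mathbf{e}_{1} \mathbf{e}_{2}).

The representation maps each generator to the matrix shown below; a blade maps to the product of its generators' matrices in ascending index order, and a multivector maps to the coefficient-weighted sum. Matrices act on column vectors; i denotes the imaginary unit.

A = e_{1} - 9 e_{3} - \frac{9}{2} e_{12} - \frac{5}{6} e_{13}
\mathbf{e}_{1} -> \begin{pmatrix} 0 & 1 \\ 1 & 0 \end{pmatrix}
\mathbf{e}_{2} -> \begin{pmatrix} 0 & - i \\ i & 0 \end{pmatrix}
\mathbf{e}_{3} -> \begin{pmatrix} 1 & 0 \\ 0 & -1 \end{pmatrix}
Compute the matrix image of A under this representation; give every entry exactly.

Bivector images (products of the table entries): rho(e_{12}) = rho(\mathbf{e}_{1})rho(\mathbf{e}_{2}) = \begin{pmatrix} i & 0 \\ 0 & - i \end{pmatrix}; rho(e_{13}) = rho(\mathbf{e}_{1})rho(\mathbf{e}_{3}) = \begin{pmatrix} 0 & -1 \\ 1 & 0 \end{pmatrix}.
M = (1)*rho(e_{1}) + (-9)*rho(e_{3}) + (-\frac{9}{2})*rho(e_{12}) + (-\frac{5}{6})*rho(e_{13}), summed entrywise:
Answer: \begin{pmatrix} -9 - \frac{9 i}{2} & \frac{11}{6} \\ \frac{1}{6} & 9 + \frac{9 i}{2} \end{pmatrix}


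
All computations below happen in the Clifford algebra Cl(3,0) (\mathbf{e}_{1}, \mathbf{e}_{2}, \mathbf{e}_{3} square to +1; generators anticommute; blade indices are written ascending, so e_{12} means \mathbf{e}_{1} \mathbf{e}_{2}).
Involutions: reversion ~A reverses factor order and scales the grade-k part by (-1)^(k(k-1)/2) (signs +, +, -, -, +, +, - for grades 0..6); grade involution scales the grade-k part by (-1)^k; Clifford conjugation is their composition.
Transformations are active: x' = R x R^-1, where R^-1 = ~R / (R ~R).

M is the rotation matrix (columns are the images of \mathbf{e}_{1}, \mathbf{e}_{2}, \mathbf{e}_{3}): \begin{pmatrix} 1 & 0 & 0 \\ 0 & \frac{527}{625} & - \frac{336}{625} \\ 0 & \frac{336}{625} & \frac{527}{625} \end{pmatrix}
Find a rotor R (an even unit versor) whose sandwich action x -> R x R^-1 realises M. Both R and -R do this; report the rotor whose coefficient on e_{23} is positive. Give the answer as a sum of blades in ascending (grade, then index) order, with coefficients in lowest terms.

Method: write R = a + b12*e_{12} + b13*e_{13} + b23*e_{23} with a^2 + b12^2 + b13^2 + b23^2 = 1 (so R^-1 = ~R). Expanding the columns R e_j ~R gives tr M = 4a^2 - 1 and, from the antisymmetric part, M21 - M12 = -4a*b12, M13 - M31 = 4a*b13, M32 - M23 = -4a*b23.
Here tr M = \frac{1679}{625}, so a^2 = (1 + tr M)/4 = \frac{576}{625} and a = ±\frac{24}{25}. Taking a = \frac{24}{25}: M21 - M12 = 0, M13 - M31 = 0, M32 - M23 = \frac{672}{625}, giving b12 = 0, b13 = 0, b23 = -\frac{7}{25}, i.e. R = \frac{24}{25} - \frac{7}{25} e_{23}.
Its e_{23} coefficient is negative, so report the other preimage -R.
Answer: -\frac{24}{25} + \frac{7}{25} e_{23}. Recall the cover is two-to-one: with M of trace \frac{1679}{625}, both preimages act alike, and the stated e_{23} sign chooses the sheet.


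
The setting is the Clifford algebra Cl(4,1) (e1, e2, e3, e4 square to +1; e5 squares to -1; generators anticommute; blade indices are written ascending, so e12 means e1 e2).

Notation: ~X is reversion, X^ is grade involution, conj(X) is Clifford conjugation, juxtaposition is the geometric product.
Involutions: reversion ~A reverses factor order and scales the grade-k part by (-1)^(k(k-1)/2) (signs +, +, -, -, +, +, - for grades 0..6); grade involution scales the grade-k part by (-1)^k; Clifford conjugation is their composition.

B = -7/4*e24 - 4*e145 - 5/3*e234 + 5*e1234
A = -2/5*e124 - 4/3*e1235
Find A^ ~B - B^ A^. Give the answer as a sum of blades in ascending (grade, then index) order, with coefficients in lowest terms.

first term: -7/10*e1 + 2*e3 + 2/3*e13 + 8/5*e25 + 20/3*e45 - 20/9*e145 + 16/3*e234 + 7/3*e1345
second term: 7/10*e1 - 2*e3 - 2/3*e13 - 8/5*e25 - 20/3*e45 - 20/9*e145 + 16/3*e234 + 7/3*e1345
Answer: -7/5*e1 + 4*e3 + 4/3*e13 + 16/5*e25 + 40/3*e45


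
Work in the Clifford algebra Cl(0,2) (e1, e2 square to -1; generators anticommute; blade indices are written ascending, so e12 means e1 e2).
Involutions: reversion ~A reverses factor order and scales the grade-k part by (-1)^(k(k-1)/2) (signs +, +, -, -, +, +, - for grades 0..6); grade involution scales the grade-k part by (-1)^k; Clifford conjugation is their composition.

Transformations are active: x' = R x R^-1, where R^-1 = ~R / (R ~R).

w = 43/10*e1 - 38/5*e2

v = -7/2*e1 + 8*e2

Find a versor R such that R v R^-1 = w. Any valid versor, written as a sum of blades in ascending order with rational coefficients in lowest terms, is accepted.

Take R = v + w = 4/5*e1 + 2/5*e2. Because q(v) = q(w) = -305/4, conjugation by R sends v exactly to w.
Answer: 4/5*e1 + 2/5*e2


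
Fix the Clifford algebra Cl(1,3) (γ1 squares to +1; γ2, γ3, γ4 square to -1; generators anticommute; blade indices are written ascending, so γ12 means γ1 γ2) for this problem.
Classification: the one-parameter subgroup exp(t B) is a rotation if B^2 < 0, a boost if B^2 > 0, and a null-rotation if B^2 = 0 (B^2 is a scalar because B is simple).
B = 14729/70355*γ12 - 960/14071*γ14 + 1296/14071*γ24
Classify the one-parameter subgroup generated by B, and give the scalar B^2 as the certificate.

B^2 term by term: the squares give (14729/70355)^2*(γ12)^2 + (-960/14071)^2*(γ14)^2 + (1296/14071)^2*(γ24)^2 = 216943441/4949826025*(+1) + 921600/197993041*(+1) + 1679616/197993041*(-1) = 1/25 (each basis 2-blade squares to minus the product of its generators' squares); cross terms between blades sharing an index anticommute and cancel. So B^2 = 1/25.
Answer: boost, certificate B^2 = 1/25. Why this suffices: the scalar 1/25 survives any versor conjugation, so its sign alone determines the class however B is presented.


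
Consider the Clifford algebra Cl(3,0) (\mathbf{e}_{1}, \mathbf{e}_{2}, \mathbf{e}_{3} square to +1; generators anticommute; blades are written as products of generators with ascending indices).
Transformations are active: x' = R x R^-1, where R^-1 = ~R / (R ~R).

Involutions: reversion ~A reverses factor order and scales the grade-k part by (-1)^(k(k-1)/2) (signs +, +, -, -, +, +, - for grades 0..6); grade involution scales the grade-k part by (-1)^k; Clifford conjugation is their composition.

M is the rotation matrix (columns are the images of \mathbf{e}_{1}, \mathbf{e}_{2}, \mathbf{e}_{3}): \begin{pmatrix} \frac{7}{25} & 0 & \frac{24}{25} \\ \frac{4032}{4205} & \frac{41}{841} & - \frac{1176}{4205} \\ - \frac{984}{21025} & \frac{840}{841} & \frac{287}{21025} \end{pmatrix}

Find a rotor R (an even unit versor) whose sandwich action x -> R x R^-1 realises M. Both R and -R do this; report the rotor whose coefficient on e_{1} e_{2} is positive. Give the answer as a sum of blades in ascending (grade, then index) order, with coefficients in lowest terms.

Method: write R = a + b12*e_{1} e_{2} + b13*e_{1} e_{3} + b23*e_{2} e_{3} with a^2 + b12^2 + b13^2 + b23^2 = 1 (so R^-1 = ~R). Expanding the columns R e_j ~R gives tr M = 4a^2 - 1 and, from the antisymmetric part, M21 - M12 = -4a*b12, M13 - M31 = 4a*b13, M32 - M23 = -4a*b23.
Here tr M = \frac{7199}{21025}, so a^2 = (1 + tr M)/4 = \frac{7056}{21025} and a = ±\frac{84}{145}. Taking a = \frac{84}{145}: M21 - M12 = \frac{4032}{4205}, M13 - M31 = \frac{21168}{21025}, M32 - M23 = \frac{5376}{4205}, giving b12 = -\frac{12}{29}, b13 = \frac{63}{145}, b23 = -\frac{16}{29}, i.e. R = \frac{84}{145} - \frac{12}{29} e_{1} e_{2} + \frac{63}{145} e_{1} e_{3} - \frac{16}{29} e_{2} e_{3}.
Its e_{1} e_{2} coefficient is negative, so report the other preimage -R.
Answer: -\frac{84}{145} + \frac{12}{29} e_{1} e_{2} - \frac{63}{145} e_{1} e_{3} + \frac{16}{29} e_{2} e_{3}. Sheet selection: the two-to-one cover makes ±R indistinguishable at the matrix level (trace \frac{7199}{21025}), so uniqueness comes from the required sign on e_{1} e_{2}.


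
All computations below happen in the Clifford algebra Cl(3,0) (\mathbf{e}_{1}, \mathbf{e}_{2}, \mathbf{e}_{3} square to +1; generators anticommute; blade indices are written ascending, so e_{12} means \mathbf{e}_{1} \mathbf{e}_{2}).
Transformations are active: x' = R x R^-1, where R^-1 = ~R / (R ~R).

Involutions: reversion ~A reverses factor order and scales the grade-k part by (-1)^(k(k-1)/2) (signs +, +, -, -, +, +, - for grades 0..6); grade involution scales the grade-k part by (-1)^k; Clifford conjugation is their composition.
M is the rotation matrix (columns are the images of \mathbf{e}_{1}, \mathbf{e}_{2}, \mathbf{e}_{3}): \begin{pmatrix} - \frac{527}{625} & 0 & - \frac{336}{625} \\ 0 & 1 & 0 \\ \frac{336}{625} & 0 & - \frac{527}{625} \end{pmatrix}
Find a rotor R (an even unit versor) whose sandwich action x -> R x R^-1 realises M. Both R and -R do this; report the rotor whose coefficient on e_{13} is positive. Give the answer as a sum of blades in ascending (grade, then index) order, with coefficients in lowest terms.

Method: write R = a + b12*e_{12} + b13*e_{13} + b23*e_{23} with a^2 + b12^2 + b13^2 + b23^2 = 1 (so R^-1 = ~R). Expanding the columns R e_j ~R gives tr M = 4a^2 - 1 and, from the antisymmetric part, M21 - M12 = -4a*b12, M13 - M31 = 4a*b13, M32 - M23 = -4a*b23.
Here tr M = -\frac{429}{625}, so a^2 = (1 + tr M)/4 = \frac{49}{625} and a = ±\frac{7}{25}. Taking a = \frac{7}{25}: M21 - M12 = 0, M13 - M31 = -\frac{672}{625}, M32 - M23 = 0, giving b12 = 0, b13 = -\frac{24}{25}, b23 = 0, i.e. R = \frac{7}{25} - \frac{24}{25} e_{13}.
Its e_{13} coefficient is negative, so report the other preimage -R.
Answer: -\frac{7}{25} + \frac{24}{25} e_{13}. Why the constraint matters: R and -R act identically through the sandwich — M has trace -\frac{429}{625} either way — so only the sign condition on e_{13} picks one of the two preimages.


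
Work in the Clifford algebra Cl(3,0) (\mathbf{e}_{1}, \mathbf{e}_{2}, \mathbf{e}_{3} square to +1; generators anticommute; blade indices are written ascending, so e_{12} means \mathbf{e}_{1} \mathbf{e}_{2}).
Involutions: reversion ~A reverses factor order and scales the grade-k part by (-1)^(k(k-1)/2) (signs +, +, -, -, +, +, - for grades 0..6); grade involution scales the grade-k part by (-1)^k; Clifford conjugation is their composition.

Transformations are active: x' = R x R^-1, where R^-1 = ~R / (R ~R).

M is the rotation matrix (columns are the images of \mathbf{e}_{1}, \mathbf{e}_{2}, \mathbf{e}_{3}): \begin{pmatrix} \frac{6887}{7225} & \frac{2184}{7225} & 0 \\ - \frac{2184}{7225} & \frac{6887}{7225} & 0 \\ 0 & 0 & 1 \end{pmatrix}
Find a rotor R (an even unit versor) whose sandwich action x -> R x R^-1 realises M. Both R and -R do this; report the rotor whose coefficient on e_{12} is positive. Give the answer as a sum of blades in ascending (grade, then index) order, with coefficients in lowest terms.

Method: write R = a + b12*e_{12} + b13*e_{13} + b23*e_{23} with a^2 + b12^2 + b13^2 + b23^2 = 1 (so R^-1 = ~R). Expanding the columns R e_j ~R gives tr M = 4a^2 - 1 and, from the antisymmetric part, M21 - M12 = -4a*b12, M13 - M31 = 4a*b13, M32 - M23 = -4a*b23.
Here tr M = \frac{20999}{7225}, so a^2 = (1 + tr M)/4 = \frac{7056}{7225} and a = ±\frac{84}{85}. Taking a = \frac{84}{85}: M21 - M12 = -\frac{4368}{7225}, M13 - M31 = 0, M32 - M23 = 0, giving b12 = \frac{13}{85}, b13 = 0, b23 = 0, i.e. R = \frac{84}{85} + \frac{13}{85} e_{12}.
Its e_{12} coefficient is already positive.
Answer: \frac{84}{85} + \frac{13}{85} e_{12}. Uniqueness: Spin(3) -> SO(3) maps R and -R to the same rotation of trace \frac{20999}{7225}; fixing the sign of the e_{12} coefficient removes the ambiguity.


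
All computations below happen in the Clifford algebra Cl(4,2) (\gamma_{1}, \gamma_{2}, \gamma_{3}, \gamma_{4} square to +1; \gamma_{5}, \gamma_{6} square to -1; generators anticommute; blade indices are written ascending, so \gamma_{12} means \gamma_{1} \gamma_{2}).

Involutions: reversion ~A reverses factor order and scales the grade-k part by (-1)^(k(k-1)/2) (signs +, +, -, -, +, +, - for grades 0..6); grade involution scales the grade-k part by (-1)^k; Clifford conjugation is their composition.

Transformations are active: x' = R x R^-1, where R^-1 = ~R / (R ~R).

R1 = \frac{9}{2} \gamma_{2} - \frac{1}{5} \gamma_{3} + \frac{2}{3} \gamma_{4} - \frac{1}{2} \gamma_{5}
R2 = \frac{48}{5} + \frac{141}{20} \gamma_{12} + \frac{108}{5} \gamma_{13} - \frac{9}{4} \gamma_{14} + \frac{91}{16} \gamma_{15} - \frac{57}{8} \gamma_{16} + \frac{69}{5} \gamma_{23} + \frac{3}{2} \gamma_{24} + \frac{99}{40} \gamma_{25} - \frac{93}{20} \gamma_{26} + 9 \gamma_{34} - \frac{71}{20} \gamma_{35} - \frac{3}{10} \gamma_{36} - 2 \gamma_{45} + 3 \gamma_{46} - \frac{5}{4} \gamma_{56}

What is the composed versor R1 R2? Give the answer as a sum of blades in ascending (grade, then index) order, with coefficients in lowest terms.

Distribute over the terms of R1 (each basis-blade product reordered to ascending indices, repeated generators contracted through their squares):
(\frac{9}{2} \gamma_{2}) R2 = -\frac{1269}{40} \gamma_{1} + \frac{216}{5} \gamma_{2} + \frac{621}{10} \gamma_{3} + \frac{27}{4} \gamma_{4} + \frac{891}{80} \gamma_{5} - \frac{837}{40} \gamma_{6} - \frac{486}{5} \gamma_{123} + \frac{81}{8} \gamma_{124} - \frac{819}{32} \gamma_{125} + \frac{513}{16} \gamma_{126} + \frac{81}{2} \gamma_{234} - \frac{639}{40} \gamma_{235} - \frac{27}{20} \gamma_{236} - 9 \gamma_{245} + \frac{27}{2} \gamma_{246} - \frac{45}{8} \gamma_{256}
(-\frac{1}{5} \gamma_{3}) R2 = \frac{108}{25} \gamma_{1} + \frac{69}{25} \gamma_{2} - \frac{48}{25} \gamma_{3} - \frac{9}{5} \gamma_{4} + \frac{71}{100} \gamma_{5} + \frac{3}{50} \gamma_{6} - \frac{141}{100} \gamma_{123} - \frac{9}{20} \gamma_{134} + \frac{91}{80} \gamma_{135} - \frac{57}{40} \gamma_{136} + \frac{3}{10} \gamma_{234} + \frac{99}{200} \gamma_{235} - \frac{93}{100} \gamma_{236} + \frac{2}{5} \gamma_{345} - \frac{3}{5} \gamma_{346} + \frac{1}{4} \gamma_{356}
(\frac{2}{3} \gamma_{4}) R2 = \frac{3}{2} \gamma_{1} - \gamma_{2} - 6 \gamma_{3} + \frac{32}{5} \gamma_{4} - \frac{4}{3} \gamma_{5} + 2 \gamma_{6} + \frac{47}{10} \gamma_{124} + \frac{72}{5} \gamma_{134} - \frac{91}{24} \gamma_{145} + \frac{19}{4} \gamma_{146} + \frac{46}{5} \gamma_{234} - \frac{33}{20} \gamma_{245} + \frac{31}{10} \gamma_{246} + \frac{71}{30} \gamma_{345} + \frac{1}{5} \gamma_{346} - \frac{5}{6} \gamma_{456}
(-\frac{1}{2} \gamma_{5}) R2 = -\frac{91}{32} \gamma_{1} - \frac{99}{80} \gamma_{2} + \frac{71}{40} \gamma_{3} + \gamma_{4} - \frac{24}{5} \gamma_{5} - \frac{5}{8} \gamma_{6} - \frac{141}{40} \gamma_{125} - \frac{54}{5} \gamma_{135} + \frac{9}{8} \gamma_{145} - \frac{57}{16} \gamma_{156} - \frac{69}{10} \gamma_{235} - \frac{3}{4} \gamma_{245} - \frac{93}{40} \gamma_{256} - \frac{9}{2} \gamma_{345} - \frac{3}{20} \gamma_{356} + \frac{3}{2} \gamma_{456}
Summing the partial products and collecting blades:
Answer: -\frac{22999}{800} \gamma_{1} + \frac{17489}{400} \gamma_{2} + \frac{11191}{200} \gamma_{3} + \frac{247}{20} \gamma_{4} + \frac{6857}{1200} \gamma_{5} - \frac{1949}{100} \gamma_{6} - \frac{9861}{100} \gamma_{123} + \frac{593}{40} \gamma_{124} - \frac{4659}{160} \gamma_{125} + \frac{513}{16} \gamma_{126} + \frac{279}{20} \gamma_{134} - \frac{773}{80} \gamma_{135} - \frac{57}{40} \gamma_{136} - \frac{8}{3} \gamma_{145} + \frac{19}{4} \gamma_{146} - \frac{57}{16} \gamma_{156} + 50 \gamma_{234} - \frac{1119}{50} \gamma_{235} - \frac{57}{25} \gamma_{236} - \frac{57}{5} \gamma_{245} + \frac{83}{5} \gamma_{246} - \frac{159}{20} \gamma_{256} - \frac{26}{15} \gamma_{345} - \frac{2}{5} \gamma_{346} + \frac{1}{10} \gamma_{356} + \frac{2}{3} \gamma_{456}


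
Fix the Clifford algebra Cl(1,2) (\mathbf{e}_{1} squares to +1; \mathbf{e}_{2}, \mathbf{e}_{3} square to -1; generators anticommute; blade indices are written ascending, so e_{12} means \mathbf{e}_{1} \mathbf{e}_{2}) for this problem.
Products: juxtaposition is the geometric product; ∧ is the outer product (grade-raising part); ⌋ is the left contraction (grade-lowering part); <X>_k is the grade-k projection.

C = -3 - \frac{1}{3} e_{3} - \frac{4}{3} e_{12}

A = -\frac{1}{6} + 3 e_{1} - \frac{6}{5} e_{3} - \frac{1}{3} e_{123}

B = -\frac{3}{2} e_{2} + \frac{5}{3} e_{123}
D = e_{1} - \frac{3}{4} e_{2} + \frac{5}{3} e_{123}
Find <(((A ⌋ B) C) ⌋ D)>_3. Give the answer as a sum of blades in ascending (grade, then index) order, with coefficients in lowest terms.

step 1: \frac{5}{9} + \frac{1}{4} e_{2} + 2 e_{12} + 5 e_{23} - \frac{5}{18} e_{123}
step 2: -\frac{13}{3} - \frac{1}{3} e_{1} + \frac{11}{12} e_{2} + \frac{5}{27} e_{3} - \frac{41}{6} e_{12} - \frac{20}{3} e_{13} - \frac{181}{12} e_{23} + \frac{1}{6} e_{123}
step 3: \frac{11}{144} + \frac{749}{36} e_{1} + \frac{517}{36} e_{2} - \frac{205}{18} e_{3} - \frac{25}{81} e_{12} + \frac{55}{36} e_{13} - \frac{5}{9} e_{23} - \frac{65}{9} e_{123}
step 4: -\frac{65}{9} e_{123}
Answer: -\frac{65}{9} e_{123}


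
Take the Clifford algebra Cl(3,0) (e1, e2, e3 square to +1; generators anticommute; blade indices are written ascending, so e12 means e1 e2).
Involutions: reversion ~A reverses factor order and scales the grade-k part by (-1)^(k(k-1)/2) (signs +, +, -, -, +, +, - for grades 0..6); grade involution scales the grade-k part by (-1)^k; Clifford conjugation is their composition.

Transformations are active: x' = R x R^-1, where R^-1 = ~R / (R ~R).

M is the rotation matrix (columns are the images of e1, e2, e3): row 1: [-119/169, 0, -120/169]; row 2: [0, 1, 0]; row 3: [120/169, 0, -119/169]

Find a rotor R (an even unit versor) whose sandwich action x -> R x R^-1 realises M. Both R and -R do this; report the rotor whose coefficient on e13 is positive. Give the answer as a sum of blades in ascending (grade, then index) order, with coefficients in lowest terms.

Method: write R = a + b12*e12 + b13*e13 + b23*e23 with a^2 + b12^2 + b13^2 + b23^2 = 1 (so R^-1 = ~R). Expanding the columns R e_j ~R gives tr M = 4a^2 - 1 and, from the antisymmetric part, M21 - M12 = -4a*b12, M13 - M31 = 4a*b13, M32 - M23 = -4a*b23.
Here tr M = -69/169, so a^2 = (1 + tr M)/4 = 25/169 and a = ±5/13. Taking a = 5/13: M21 - M12 = 0, M13 - M31 = -240/169, M32 - M23 = 0, giving b12 = 0, b13 = -12/13, b23 = 0, i.e. R = 5/13 - 12/13*e13.
Its e13 coefficient is negative, so report the other preimage -R.
Answer: -5/13 + 12/13*e13. Recall the cover is two-to-one: with M of trace -69/169, both preimages act alike, and the stated e13 sign chooses the sheet.


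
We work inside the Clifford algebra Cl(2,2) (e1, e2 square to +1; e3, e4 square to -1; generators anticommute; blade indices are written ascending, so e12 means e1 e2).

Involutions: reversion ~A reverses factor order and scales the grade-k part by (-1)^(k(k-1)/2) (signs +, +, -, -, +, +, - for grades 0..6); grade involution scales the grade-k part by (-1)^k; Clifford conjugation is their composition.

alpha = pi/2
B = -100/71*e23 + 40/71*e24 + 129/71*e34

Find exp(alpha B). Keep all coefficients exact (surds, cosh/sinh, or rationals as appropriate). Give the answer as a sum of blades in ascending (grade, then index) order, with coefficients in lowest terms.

B^2 term by term: the squares give (-100/71)^2*(e23)^2 + (40/71)^2*(e24)^2 + (129/71)^2*(e34)^2 = 10000/5041*(+1) + 1600/5041*(+1) + 16641/5041*(-1) = -1 (each basis 2-blade squares to minus the product of its generators' squares); cross terms between blades sharing an index anticommute and cancel. So B^2 = -1.
B^2 = -1 — circular case — the even/odd split gives cos and sin: l = 1, alpha*l = pi/2, so exp(alpha B) = cos(pi/2) + (sin(pi/2)/1)*B = 0 + (1)*B.
Answer: -100/71*e23 + 40/71*e24 + 129/71*e34


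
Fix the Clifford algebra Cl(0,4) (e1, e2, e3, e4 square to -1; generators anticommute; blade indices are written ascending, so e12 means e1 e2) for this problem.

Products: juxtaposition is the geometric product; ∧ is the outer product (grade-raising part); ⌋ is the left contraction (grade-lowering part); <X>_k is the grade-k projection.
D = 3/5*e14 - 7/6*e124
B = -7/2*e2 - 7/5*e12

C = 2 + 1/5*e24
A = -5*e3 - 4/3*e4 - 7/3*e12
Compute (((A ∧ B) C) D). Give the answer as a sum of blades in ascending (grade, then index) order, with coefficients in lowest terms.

step 1: -35/2*e23 - 14/3*e24 + 7*e123 + 28/15*e124
step 2: 14/15 - 28/75*e1 - 35*e23 - 28/3*e24 - 7/2*e34 + 14*e123 + 56/15*e124 + 7/5*e134
step 3: -196/45 - 98/9*e1 + 56/25*e2 + 21/25*e3 + 28/125*e4 + 28/5*e12 + 21/10*e13 + 14/25*e14 - 49/30*e23 - 98/225*e24 + 49/3*e34 - 49/12*e123 - 49/45*e124 + 245/6*e134 - 42/5*e234 - 21*e1234
Answer: -196/45 - 98/9*e1 + 56/25*e2 + 21/25*e3 + 28/125*e4 + 28/5*e12 + 21/10*e13 + 14/25*e14 - 49/30*e23 - 98/225*e24 + 49/3*e34 - 49/12*e123 - 49/45*e124 + 245/6*e134 - 42/5*e234 - 21*e1234


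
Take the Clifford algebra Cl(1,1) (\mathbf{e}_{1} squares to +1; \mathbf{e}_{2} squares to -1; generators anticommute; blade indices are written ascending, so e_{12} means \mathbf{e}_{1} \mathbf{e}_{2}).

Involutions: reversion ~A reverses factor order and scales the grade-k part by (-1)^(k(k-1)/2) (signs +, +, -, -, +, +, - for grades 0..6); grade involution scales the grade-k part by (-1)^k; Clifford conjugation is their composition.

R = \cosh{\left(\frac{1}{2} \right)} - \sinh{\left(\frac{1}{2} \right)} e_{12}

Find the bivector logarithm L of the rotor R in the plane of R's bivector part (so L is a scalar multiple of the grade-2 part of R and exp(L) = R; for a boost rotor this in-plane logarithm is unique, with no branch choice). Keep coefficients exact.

The scalar part of R is \cosh{\left(\frac{1}{2} \right)}, which fixes the rapidity magnitude through cosh (cosh is even, so it cannot fix the sign — the bivector part carries that); dividing the bivector part by sinh of the rapidity gives the plane, and L = rapidity * plane, where the joint sign ambiguity of (rapidity, plane) cancels in the product.
Concretely: cosh(rapidity) = \cosh{\left(\frac{1}{2} \right)} gives rapidity = ±\frac{1}{2}, and since rapidity/sinh(rapidity) is even the sign is immaterial: L = (rapidity/sinh(rapidity)) * <R>_2 = (\frac{1}{2 \sinh{\left(\frac{1}{2} \right)}}) * <R>_2.
Answer: - \frac{1}{2} e_{12}


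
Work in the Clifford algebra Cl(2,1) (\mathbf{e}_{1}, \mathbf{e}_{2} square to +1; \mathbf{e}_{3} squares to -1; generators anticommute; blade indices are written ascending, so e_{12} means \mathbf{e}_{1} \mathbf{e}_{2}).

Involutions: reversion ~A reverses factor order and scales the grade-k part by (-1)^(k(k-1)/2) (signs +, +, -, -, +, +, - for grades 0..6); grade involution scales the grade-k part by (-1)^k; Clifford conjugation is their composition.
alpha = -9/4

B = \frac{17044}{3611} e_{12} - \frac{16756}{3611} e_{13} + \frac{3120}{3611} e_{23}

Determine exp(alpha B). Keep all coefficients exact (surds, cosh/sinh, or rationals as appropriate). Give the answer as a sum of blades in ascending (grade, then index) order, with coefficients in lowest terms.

B^2 term by term: the squares give (\frac{17044}{3611})^2*(e_{12})^2 + (-\frac{16756}{3611})^2*(e_{13})^2 + (\frac{3120}{3611})^2*(e_{23})^2 = \frac{290497936}{13039321}*(-1) + \frac{280763536}{13039321}*(+1) + \frac{9734400}{13039321}*(+1) = 0 (each basis 2-blade squares to minus the product of its generators' squares); cross terms between blades sharing an index anticommute and cancel. So B^2 = 0.
B^2 = 0, so the series truncates immediately: exp(alpha B) = 1 + alpha B (parabolic case).
Answer: 1 - \frac{38349}{3611} e_{12} + \frac{37701}{3611} e_{13} - \frac{7020}{3611} e_{23}


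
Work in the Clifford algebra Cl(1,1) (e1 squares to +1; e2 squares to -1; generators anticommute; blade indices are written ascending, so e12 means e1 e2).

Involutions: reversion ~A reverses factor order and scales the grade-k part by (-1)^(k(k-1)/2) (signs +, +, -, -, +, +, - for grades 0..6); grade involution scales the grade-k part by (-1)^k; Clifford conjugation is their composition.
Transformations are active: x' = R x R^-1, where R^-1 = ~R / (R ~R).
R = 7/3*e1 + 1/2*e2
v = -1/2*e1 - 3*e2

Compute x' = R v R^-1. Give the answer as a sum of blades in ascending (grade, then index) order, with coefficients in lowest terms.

~R = 7/3*e1 + 1/2*e2, and R ~R = 187/36, so R^-1 = ~R / (187/36).
R v = 1/3 - 27/4*e12
Answer: 299/374*e1 + 573/187*e2


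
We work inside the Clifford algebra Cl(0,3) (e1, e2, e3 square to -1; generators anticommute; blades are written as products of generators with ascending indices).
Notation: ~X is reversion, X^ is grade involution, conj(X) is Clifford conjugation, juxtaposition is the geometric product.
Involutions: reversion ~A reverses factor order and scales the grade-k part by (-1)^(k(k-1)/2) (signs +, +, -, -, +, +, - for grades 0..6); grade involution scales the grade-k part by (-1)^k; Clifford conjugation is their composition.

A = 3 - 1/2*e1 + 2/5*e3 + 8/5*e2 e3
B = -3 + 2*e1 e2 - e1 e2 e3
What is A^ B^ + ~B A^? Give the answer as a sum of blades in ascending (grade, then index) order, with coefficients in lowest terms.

first term: -9 - 31/10*e1 - e2 + 6/5*e3 + 32/5*e1 e2 + 16/5*e1 e3 - 53/10*e2 e3 + 11/5*e1 e2 e3
second term: -9 - 31/10*e1 - e2 + 6/5*e3 - 28/5*e1 e2 + 16/5*e1 e3 - 53/10*e2 e3 + 19/5*e1 e2 e3
Answer: -18 - 31/5*e1 - 2*e2 + 12/5*e3 + 4/5*e1 e2 + 32/5*e1 e3 - 53/5*e2 e3 + 6*e1 e2 e3


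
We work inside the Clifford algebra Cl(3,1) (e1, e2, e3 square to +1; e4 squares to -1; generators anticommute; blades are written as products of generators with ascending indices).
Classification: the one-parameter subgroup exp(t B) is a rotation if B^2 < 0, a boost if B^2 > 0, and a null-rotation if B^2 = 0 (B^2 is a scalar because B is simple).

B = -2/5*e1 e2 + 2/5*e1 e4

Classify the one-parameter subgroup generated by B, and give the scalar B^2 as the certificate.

B^2 term by term: the squares give (-2/5)^2*(e1 e2)^2 + (2/5)^2*(e1 e4)^2 = 4/25*(-1) + 4/25*(+1) = 0 (each basis 2-blade squares to minus the product of its generators' squares); cross terms between blades sharing an index anticommute and cancel. So B^2 = 0.
Answer: null-rotation, certificate B^2 = 0. The invariant at work: B^2 = 0 is unchanged by conjugation, hence its sign classifies the subgroup whatever basis B is written in.


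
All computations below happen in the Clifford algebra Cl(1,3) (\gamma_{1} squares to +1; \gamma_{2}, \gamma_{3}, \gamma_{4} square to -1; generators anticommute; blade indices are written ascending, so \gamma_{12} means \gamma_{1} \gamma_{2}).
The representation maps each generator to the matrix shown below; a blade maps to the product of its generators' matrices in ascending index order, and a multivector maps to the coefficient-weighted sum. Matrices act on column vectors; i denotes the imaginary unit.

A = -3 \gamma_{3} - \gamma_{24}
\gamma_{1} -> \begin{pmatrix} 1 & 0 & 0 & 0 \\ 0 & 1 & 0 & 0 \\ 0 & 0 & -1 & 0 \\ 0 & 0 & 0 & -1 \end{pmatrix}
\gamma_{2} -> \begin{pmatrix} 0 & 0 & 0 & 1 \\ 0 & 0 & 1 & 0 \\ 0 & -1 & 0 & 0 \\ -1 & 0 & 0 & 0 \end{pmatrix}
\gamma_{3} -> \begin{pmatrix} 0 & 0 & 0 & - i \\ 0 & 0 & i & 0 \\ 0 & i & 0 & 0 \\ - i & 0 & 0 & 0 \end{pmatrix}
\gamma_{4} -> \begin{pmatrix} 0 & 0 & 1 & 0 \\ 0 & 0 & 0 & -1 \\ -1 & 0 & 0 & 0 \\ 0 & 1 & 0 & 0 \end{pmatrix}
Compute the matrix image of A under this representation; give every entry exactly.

Bivector images (products of the table entries): rho(\gamma_{24}) = rho(\gamma_{2})rho(\gamma_{4}) = \begin{pmatrix} 0 & 1 & 0 & 0 \\ -1 & 0 & 0 & 0 \\ 0 & 0 & 0 & 1 \\ 0 & 0 & -1 & 0 \end{pmatrix}.
M = (-3)*rho(\gamma_{3}) + (-1)*rho(\gamma_{24}), summed entrywise:
Answer: \begin{pmatrix} 0 & -1 & 0 & 3 i \\ 1 & 0 & - 3 i & 0 \\ 0 & - 3 i & 0 & -1 \\ 3 i & 0 & 1 & 0 \end{pmatrix}


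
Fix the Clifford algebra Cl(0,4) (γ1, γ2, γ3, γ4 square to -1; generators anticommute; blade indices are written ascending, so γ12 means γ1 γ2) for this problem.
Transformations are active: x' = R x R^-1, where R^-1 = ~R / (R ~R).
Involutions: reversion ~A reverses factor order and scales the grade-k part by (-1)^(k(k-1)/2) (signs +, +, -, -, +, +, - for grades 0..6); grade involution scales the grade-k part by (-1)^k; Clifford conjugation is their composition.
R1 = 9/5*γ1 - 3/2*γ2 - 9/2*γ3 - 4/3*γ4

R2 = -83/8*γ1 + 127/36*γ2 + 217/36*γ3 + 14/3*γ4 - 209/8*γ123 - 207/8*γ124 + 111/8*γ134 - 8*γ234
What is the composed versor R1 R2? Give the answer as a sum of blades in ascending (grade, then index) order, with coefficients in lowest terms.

Distribute over the terms of R1 (each basis-blade product reordered to ascending indices, repeated generators contracted through their squares):
(9/5*γ1) R2 = 747/40 + 127/20*γ12 + 217/20*γ13 + 42/5*γ14 + 1881/40*γ23 + 1863/40*γ24 - 999/40*γ34 - 72/5*γ1234
(-3/2*γ2) R2 = 127/24 - 249/16*γ12 + 627/16*γ13 + 621/16*γ14 - 217/24*γ23 - 7*γ24 - 12*γ34 + 333/16*γ1234
(-9/2*γ3) R2 = 217/8 - 1881/16*γ12 - 747/16*γ13 - 999/16*γ14 + 127/8*γ23 + 36*γ24 - 21*γ34 + 1863/16*γ1234
(-4/3*γ4) R2 = 56/9 - 69/2*γ12 + 37/2*γ13 - 83/6*γ14 - 32/3*γ23 + 127/27*γ24 + 217/27*γ34 - 209/6*γ1234
Summing the partial products and collecting blades:
Answer: 20633/360 - 6451/40*γ12 + 437/20*γ13 - 3487/120*γ14 + 5183/120*γ23 + 86701/1080*γ24 - 53933/1080*γ34 + 5281/60*γ1234


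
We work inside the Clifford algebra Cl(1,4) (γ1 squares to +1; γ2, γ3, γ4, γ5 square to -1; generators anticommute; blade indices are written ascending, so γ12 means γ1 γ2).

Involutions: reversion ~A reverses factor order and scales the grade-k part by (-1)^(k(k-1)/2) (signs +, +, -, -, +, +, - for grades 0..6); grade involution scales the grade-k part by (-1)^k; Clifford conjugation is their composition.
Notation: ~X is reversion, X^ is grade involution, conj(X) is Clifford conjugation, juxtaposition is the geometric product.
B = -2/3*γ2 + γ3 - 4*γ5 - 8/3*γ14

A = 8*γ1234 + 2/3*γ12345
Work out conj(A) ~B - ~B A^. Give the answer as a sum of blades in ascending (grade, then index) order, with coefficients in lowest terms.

first term: 64/3*γ23 + 8*γ124 + 16/3*γ134 - 16/9*γ235 - 8/3*γ1234 + 2/3*γ1245 + 4/9*γ1345 - 32*γ12345
second term: 64/3*γ23 - 8*γ124 - 16/3*γ134 - 16/9*γ235 - 8/3*γ1234 + 2/3*γ1245 + 4/9*γ1345 - 32*γ12345
Answer: 16*γ124 + 32/3*γ134


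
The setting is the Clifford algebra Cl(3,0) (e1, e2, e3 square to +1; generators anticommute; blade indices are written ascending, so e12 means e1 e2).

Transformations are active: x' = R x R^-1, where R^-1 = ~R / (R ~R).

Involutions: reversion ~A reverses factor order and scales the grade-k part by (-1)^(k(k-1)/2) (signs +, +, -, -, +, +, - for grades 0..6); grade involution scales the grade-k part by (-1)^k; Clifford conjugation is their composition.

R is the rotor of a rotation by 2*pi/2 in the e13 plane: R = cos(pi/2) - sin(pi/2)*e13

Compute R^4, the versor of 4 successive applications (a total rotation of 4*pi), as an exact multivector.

The rotor phase is half the rotation angle and phases add under composition, so 4 steps in the e13 plane accumulate phase 4*(pi/2) = 2*pi: R^4 = cos(2*pi) - sin(2*pi)*e13.
cos(2*pi) = 1 and sin(2*pi) = 0, so R^4 = 1. The total rotation 4*pi is 2 full turns, so every vector returns to itself, yet the rotor is +1, back on the identity sheet (an even number of 2*pi turns).
Answer: 1


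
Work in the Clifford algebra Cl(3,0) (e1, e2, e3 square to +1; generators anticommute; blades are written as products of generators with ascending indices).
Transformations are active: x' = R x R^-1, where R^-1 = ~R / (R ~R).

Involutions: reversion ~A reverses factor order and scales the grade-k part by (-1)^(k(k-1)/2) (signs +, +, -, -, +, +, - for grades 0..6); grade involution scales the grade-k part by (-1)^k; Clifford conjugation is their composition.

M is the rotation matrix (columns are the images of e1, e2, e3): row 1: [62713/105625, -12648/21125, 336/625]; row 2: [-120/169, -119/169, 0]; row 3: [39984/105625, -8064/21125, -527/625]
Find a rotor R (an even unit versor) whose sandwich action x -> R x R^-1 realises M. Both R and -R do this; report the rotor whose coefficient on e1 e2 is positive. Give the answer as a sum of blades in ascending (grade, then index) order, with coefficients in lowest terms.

Method: write R = a + b12*e1 e2 + b13*e1 e3 + b23*e2 e3 with a^2 + b12^2 + b13^2 + b23^2 = 1 (so R^-1 = ~R). Expanding the columns R e_j ~R gives tr M = 4a^2 - 1 and, from the antisymmetric part, M21 - M12 = -4a*b12, M13 - M31 = 4a*b13, M32 - M23 = -4a*b23.
Here tr M = -4029/4225, so a^2 = (1 + tr M)/4 = 49/4225 and a = ±7/65. Taking a = 7/65: M21 - M12 = -2352/21125, M13 - M31 = 672/4225, M32 - M23 = -8064/21125, giving b12 = 84/325, b13 = 24/65, b23 = 288/325, i.e. R = 7/65 + 84/325*e1 e2 + 24/65*e1 e3 + 288/325*e2 e3.
Its e1 e2 coefficient is already positive.
Answer: 7/65 + 84/325*e1 e2 + 24/65*e1 e3 + 288/325*e2 e3. Recall the cover is two-to-one: with M of trace -4029/4225, both preimages act alike, and the stated e1 e2 sign chooses the sheet.


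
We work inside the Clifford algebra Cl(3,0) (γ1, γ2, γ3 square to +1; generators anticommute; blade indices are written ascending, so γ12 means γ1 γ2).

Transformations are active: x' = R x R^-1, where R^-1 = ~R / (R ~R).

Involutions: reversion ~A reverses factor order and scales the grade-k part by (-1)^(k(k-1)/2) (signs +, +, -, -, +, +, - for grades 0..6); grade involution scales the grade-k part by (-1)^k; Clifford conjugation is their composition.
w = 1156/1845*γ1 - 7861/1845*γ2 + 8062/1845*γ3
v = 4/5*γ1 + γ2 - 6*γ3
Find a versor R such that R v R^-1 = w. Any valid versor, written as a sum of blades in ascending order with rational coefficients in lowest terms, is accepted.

Why this works: both vectors square to 941/25, so q(v) = q(w) and R = v + w = 2632/1845*γ1 - 6016/1845*γ2 - 3008/1845*γ3 carries v to w — its own direction survives, the complement (v - w)/2 flips.
Answer: 2632/1845*γ1 - 6016/1845*γ2 - 3008/1845*γ3


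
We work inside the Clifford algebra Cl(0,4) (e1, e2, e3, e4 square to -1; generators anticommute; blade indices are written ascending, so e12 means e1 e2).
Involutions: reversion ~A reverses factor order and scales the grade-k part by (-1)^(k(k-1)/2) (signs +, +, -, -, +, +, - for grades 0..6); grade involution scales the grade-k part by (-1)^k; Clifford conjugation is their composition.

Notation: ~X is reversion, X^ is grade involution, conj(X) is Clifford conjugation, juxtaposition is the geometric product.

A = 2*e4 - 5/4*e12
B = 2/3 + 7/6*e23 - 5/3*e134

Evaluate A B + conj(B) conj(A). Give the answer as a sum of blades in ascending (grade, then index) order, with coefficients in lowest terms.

first term: 4/3*e4 - 5/6*e12 + 115/24*e13 + 53/12*e234
second term: -4/3*e4 + 5/6*e12 - 115/24*e13 + 53/12*e234
Answer: 53/6*e234


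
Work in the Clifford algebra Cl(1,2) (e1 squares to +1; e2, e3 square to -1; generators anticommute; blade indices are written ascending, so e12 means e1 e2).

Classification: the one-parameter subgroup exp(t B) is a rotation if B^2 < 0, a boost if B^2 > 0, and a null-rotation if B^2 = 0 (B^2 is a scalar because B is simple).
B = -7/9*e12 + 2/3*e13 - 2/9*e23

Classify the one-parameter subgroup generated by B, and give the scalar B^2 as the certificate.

B^2 term by term: the squares give (-7/9)^2*(e12)^2 + (2/3)^2*(e13)^2 + (-2/9)^2*(e23)^2 = 49/81*(+1) + 4/9*(+1) + 4/81*(-1) = 1 (each basis 2-blade squares to minus the product of its generators' squares); cross terms between blades sharing an index anticommute and cancel. So B^2 = 1.
Answer: boost, certificate B^2 = 1. The invariant at work: B^2 = 1 is unchanged by conjugation, hence its sign classifies the subgroup whatever basis B is written in.


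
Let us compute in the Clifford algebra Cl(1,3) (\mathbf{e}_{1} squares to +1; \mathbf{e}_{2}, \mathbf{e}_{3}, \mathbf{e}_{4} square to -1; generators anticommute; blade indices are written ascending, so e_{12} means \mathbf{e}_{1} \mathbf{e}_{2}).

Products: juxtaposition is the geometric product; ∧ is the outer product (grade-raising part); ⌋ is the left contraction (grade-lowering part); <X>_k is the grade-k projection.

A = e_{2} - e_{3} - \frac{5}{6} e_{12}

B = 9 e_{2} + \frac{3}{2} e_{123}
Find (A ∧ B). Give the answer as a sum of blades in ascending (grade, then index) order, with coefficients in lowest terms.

step 1: 9 e_{23}
Answer: 9 e_{23}


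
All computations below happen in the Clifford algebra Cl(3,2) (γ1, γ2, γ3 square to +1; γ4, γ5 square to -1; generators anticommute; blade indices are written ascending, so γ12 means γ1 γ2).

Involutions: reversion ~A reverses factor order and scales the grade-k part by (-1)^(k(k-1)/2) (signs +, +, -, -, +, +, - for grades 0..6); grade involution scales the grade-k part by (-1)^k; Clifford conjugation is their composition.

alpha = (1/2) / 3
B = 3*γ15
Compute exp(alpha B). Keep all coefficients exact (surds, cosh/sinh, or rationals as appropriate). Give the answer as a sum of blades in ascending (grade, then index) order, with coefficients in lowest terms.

B^2 = (3)^2*(γ15)^2 = 9*(+1) = 9 (a basis 2-blade squares to minus the product of its generators' squares).
B^2 = 9 — hyperbolic case — the even/odd split gives cosh and sinh: l = 3, alpha*l = 1/2, so exp(alpha B) = cosh(1/2) + (sinh(1/2)/3)*B = cosh(1/2) + (sinh(1/2)/3)*B.
Answer: cosh(1/2) + sinh(1/2)*γ15


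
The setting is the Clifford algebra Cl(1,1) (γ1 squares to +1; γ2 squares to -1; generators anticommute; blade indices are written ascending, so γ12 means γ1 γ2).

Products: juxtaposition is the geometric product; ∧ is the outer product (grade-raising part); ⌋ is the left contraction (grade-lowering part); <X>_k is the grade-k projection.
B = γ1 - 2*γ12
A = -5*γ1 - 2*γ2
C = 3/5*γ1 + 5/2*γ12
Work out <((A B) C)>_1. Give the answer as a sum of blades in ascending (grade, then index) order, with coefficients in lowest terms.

step 1: -5 + 4*γ1 + 10*γ2 + 2*γ12
step 2: 37/5 + 22*γ1 + 44/5*γ2 - 37/2*γ12
step 3: 22*γ1 + 44/5*γ2
Answer: 22*γ1 + 44/5*γ2
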